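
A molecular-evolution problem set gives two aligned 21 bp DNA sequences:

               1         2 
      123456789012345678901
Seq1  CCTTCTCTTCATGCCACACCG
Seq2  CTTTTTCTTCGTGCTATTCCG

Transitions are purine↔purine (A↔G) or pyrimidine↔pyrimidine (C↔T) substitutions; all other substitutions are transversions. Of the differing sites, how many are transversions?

1

The sequences differ at positions 2 (C/T, transition), 5 (C/T, transition), 11 (A/G, transition), 15 (C/T, transition), 17 (C/T, transition), 18 (A/T, transversion).
Of the 6 differences, 5 transitions and 1 transversion, so the answer is 1.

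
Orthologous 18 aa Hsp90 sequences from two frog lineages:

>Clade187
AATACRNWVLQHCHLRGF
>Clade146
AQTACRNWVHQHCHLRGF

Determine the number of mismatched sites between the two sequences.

2

Mismatches occur at site 2 (A/Q), site 10 (L/H).
That gives 2 mismatches out of 18 aligned sites, so the Hamming distance is 2.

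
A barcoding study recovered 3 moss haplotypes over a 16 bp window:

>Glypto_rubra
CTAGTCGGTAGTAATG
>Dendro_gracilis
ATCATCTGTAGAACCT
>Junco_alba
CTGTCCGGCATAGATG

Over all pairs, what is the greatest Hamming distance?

11

Pairwise Hamming distances:
  Glypto_rubra vs Dendro_gracilis: 8
  Glypto_rubra vs Junco_alba: 7
  Dendro_gracilis vs Junco_alba: 11
The largest is 11, between Dendro_gracilis and Junco_alba.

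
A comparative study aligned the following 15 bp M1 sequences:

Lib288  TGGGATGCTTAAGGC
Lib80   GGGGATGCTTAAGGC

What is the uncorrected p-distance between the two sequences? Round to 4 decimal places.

0.0667

The sequences differ at position 1 (T/G).
There are 1 differences over 15 sites, so p = 1/15 = 0.0667.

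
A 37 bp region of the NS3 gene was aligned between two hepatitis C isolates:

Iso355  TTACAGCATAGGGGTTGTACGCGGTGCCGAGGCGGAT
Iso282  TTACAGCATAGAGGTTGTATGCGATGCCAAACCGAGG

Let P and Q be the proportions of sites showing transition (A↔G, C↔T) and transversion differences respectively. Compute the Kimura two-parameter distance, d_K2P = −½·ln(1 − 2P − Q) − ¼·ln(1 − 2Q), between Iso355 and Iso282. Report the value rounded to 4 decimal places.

Mismatches occur at site 12 (G→A, transition), site 20 (C→T, transition), site 24 (G→A, transition), site 29 (G→A, transition), site 31 (G→A, transition), site 32 (G→C, transversion), site 35 (G→A, transition), site 36 (A→G, transition), site 37 (T→G, transversion).
Of the 9 differences, 7 transitions and 2 transversions over 37 sites: P = 7/37 = 0.189189, Q = 2/37 = 0.054054.
d = −0.5·ln(0.567568) − 0.25·ln(0.891892) = −0.5·(-0.566395) − 0.25·(-0.114410) = 0.3118.

0.3118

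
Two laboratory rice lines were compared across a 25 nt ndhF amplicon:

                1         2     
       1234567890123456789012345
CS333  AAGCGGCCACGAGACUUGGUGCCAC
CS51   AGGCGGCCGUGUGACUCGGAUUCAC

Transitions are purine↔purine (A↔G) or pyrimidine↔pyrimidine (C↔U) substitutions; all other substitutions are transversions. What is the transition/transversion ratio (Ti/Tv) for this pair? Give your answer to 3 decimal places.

Differing sites — 2:A/G (Ti); 9:A/G (Ti); 10:C/U (Ti); 12:A/U (Tv); 17:U/C (Ti); 20:U/A (Tv); 21:G/U (Tv); 22:C/U (Ti).
Of the 8 differences, 5 transitions and 3 transversions, so Ti/Tv = 5/3 = 1.667.

1.667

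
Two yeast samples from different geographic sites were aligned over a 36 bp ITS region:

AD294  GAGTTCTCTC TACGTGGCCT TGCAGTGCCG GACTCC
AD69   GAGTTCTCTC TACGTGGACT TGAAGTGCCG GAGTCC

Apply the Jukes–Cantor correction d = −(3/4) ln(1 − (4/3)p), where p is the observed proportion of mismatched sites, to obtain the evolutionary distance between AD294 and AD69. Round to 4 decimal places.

0.0883

The sequences differ at positions 18 (C/A), 23 (C/A), 33 (C/G).
p = 3/36 = 0.083333.
d = −0.75 · ln(1 − (4/3)·0.083333) = −0.75 · ln(0.888889) = −0.75 · (-0.117783) = 0.0883.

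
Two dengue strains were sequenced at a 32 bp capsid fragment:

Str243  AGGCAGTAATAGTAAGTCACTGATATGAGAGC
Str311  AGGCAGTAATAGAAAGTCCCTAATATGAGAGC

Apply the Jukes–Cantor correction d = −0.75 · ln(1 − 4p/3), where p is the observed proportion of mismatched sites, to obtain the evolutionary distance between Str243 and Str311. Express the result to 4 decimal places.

0.1001

Mismatches occur at site 13 (T↔A), site 19 (A↔C), site 22 (G↔A).
p = 3/32 = 0.093750.
d = −0.75 · ln(1 − (4/3)·0.093750) = −0.75 · ln(0.875000) = −0.75 · (-0.133531) = 0.1001.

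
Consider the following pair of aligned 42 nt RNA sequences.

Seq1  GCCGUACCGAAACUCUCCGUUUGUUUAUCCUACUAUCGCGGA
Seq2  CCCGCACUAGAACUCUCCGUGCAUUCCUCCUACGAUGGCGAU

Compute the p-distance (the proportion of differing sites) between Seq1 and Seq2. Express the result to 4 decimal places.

Mismatches occur at site 1 (G↔C), site 5 (U↔C), site 8 (C↔U), site 9 (G↔A), site 10 (A↔G), site 21 (U↔G), site 22 (U↔C), site 23 (G↔A), site 26 (U↔C), site 27 (A↔C), site 34 (U↔G), site 37 (C↔G), site 41 (G↔A), site 42 (A↔U).
There are 14 differences over 42 sites, so p = 14/42 = 0.3333.

0.3333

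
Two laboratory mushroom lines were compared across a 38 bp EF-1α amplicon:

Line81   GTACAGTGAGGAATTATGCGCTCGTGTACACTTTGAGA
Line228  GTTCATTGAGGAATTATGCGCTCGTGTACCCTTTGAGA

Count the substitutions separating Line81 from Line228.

3

Differing sites — 3:A/T; 6:G/T; 30:A/C.
That gives 3 mismatches out of 38 aligned sites, so the Hamming distance is 3.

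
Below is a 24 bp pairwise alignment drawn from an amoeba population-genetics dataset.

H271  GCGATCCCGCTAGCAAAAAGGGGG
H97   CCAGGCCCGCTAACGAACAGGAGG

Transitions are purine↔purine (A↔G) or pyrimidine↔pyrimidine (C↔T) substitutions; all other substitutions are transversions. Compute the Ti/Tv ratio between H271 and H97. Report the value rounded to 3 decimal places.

Differing sites — 1:G/C (Tv); 3:G/A (Ti); 4:A/G (Ti); 5:T/G (Tv); 13:G/A (Ti); 15:A/G (Ti); 18:A/C (Tv); 22:G/A (Ti).
Of the 8 differences, 5 transitions and 3 transversions, so Ti/Tv = 5/3 = 1.667.

1.667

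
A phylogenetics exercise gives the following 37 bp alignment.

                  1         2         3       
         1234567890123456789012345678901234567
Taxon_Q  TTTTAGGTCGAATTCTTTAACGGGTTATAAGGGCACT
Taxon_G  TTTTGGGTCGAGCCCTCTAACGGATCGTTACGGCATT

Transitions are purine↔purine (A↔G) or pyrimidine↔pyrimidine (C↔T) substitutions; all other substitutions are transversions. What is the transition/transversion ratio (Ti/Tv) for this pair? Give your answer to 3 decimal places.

4.500

The sequences differ at positions 5 (A/G, transition), 12 (A/G, transition), 13 (T/C, transition), 14 (T/C, transition), 17 (T/C, transition), 24 (G/A, transition), 26 (T/C, transition), 27 (A/G, transition), 29 (A/T, transversion), 31 (G/C, transversion), 36 (C/T, transition).
Of the 11 differences, 9 transitions and 2 transversions, so Ti/Tv = 9/2 = 4.500.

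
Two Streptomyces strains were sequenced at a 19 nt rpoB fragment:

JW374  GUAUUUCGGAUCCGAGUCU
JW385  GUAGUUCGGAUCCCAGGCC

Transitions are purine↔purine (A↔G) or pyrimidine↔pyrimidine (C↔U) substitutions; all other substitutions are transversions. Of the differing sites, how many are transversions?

Mismatches occur at site 4 (U→G, transversion), site 14 (G→C, transversion), site 17 (U→G, transversion), site 19 (U→C, transition).
Of the 4 differences, 1 transition and 3 transversions, so the answer is 3.

3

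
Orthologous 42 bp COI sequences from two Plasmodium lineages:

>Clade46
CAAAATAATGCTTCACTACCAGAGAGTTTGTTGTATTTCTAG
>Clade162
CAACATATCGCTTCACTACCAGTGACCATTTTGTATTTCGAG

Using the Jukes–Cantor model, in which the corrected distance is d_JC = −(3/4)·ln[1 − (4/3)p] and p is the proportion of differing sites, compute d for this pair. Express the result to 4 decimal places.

0.2524

The sequences differ at positions 4 (A/C), 8 (A/T), 9 (T/C), 23 (A/T), 26 (G/C), 27 (T/C), 28 (T/A), 30 (G/T), 40 (T/G).
p = 9/42 = 0.214286.
d = −0.75 · ln(1 − (4/3)·0.214286) = −0.75 · ln(0.714285) = −0.75 · (-0.336473) = 0.2524.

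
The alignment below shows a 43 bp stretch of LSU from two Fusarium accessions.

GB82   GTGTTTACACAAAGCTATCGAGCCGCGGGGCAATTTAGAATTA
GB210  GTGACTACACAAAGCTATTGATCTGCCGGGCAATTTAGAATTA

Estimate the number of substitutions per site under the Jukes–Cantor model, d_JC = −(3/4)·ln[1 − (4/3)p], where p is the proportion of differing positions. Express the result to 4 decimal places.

0.1544

Mismatches occur at site 4 (T/A), site 5 (T/C), site 19 (C/T), site 22 (G/T), site 24 (C/T), site 27 (G/C).
p = 6/43 = 0.139535.
d = −0.75 · ln(1 − (4/3)·0.139535) = −0.75 · ln(0.813953) = −0.75 · (-0.205853) = 0.1544.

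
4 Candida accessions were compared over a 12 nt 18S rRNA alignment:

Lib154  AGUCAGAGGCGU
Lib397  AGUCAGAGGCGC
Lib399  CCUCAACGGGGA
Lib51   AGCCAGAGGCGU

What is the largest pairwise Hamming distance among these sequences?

Pairwise Hamming distances:
  Lib154 vs Lib397: 1
  Lib154 vs Lib399: 6
  Lib154 vs Lib51: 1
  Lib397 vs Lib399: 6
  Lib397 vs Lib51: 2
  Lib399 vs Lib51: 7
The largest is 7, between Lib399 and Lib51.

7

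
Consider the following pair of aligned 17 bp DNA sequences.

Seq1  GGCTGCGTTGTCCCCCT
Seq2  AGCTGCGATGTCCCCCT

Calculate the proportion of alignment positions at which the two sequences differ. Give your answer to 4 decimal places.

Differing sites — 1:G/A; 8:T/A.
There are 2 differences over 17 sites, so p = 2/17 = 0.1176.

0.1176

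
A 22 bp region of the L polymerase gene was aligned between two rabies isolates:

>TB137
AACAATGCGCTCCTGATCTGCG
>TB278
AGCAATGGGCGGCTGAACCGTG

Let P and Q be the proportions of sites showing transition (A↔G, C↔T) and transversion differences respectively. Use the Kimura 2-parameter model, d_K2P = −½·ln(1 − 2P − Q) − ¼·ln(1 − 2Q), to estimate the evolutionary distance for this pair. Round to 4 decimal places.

Differing sites — 2:A/G (Ti); 8:C/G (Tv); 11:T/G (Tv); 12:C/G (Tv); 17:T/A (Tv); 19:T/C (Ti); 21:C/T (Ti).
Of the 7 differences, 3 transitions and 4 transversions over 22 sites: P = 3/22 = 0.136364, Q = 4/22 = 0.181818.
d = −0.5·ln(0.545454) − 0.25·ln(0.636364) = −0.5·(-0.606137) − 0.25·(-0.451985) = 0.4161.

0.4161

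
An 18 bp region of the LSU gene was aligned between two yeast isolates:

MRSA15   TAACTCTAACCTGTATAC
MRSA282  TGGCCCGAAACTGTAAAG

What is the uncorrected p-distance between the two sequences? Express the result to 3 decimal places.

0.389

Differing sites — 2:A/G; 3:A/G; 5:T/C; 7:T/G; 10:C/A; 16:T/A; 18:C/G.
There are 7 differences over 18 sites, so p = 7/18 = 0.389.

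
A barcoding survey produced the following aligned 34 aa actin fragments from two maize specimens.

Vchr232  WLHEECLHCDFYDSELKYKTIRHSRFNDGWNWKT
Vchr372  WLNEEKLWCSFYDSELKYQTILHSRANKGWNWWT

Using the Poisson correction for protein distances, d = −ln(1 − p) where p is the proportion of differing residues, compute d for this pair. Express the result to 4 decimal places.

0.3075

Mismatches occur at site 3 (H→N), site 6 (C→K), site 8 (H→W), site 10 (D→S), site 19 (K→Q), site 22 (R→L), site 26 (F→A), site 28 (D→K), site 33 (K→W).
p = 9/34 = 0.264706.
d = −ln(1 − 0.264706) = −ln(0.735294) = 0.3075.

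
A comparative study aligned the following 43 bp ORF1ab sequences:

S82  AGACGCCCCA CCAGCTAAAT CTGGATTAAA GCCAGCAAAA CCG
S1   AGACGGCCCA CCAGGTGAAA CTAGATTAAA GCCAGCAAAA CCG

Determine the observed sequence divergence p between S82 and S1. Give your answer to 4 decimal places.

0.1163

The sequences differ at positions 6 (C/G), 15 (C/G), 17 (A/G), 20 (T/A), 23 (G/A).
There are 5 differences over 43 sites, so p = 5/43 = 0.1163.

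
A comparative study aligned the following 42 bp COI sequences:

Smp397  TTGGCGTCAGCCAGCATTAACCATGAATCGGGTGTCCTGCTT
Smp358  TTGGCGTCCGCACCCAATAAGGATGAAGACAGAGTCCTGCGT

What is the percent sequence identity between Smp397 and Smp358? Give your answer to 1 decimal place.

69.0%

Differing sites — 9:A/C; 12:C/A; 13:A/C; 14:G/C; 17:T/A; 21:C/G; 22:C/G; 28:T/G; 29:C/A; 30:G/C; 31:G/A; 33:T/A; 41:T/G.
29 of the 42 sites match, so the percent identity is 29/42 × 100 = 69.0%.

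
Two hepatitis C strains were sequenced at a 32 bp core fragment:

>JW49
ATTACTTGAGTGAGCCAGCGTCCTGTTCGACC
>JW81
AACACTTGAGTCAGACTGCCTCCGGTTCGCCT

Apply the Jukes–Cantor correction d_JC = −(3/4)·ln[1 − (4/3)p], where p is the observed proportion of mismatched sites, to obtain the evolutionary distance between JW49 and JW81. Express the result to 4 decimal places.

Mismatches occur at site 2 (T→A), site 3 (T→C), site 12 (G→C), site 15 (C→A), site 17 (A→T), site 20 (G→C), site 24 (T→G), site 30 (A→C), site 32 (C→T).
p = 9/32 = 0.281250.
d = −0.75 · ln(1 − (4/3)·0.281250) = −0.75 · ln(0.625000) = −0.75 · (-0.470004) = 0.3525.

0.3525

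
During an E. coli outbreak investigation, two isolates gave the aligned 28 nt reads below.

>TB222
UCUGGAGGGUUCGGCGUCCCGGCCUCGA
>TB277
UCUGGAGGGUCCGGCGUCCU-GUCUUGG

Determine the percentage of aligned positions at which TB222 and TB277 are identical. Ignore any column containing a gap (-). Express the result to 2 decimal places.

81.48%

Excluding the 1 gap column leaves 27 comparable sites.
Mismatches occur at site 11 (U→C), site 20 (C→U), site 23 (C→U), site 26 (C→U), site 28 (A→G).
22 of the 27 comparable sites match, so the percent identity is 22/27 × 100 = 81.48%.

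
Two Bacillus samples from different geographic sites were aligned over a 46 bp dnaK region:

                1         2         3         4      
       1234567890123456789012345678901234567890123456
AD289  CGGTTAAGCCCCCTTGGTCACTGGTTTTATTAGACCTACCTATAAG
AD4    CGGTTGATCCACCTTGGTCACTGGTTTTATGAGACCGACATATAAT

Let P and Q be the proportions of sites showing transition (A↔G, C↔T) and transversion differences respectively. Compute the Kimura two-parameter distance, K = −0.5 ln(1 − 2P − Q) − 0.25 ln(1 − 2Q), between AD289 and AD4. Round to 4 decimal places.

0.1711

The sequences differ at positions 6 (A/G, transition), 8 (G/T, transversion), 11 (C/A, transversion), 31 (T/G, transversion), 37 (T/G, transversion), 40 (C/A, transversion), 46 (G/T, transversion).
Of the 7 differences, 1 transition and 6 transversions over 46 sites: P = 1/46 = 0.021739, Q = 6/46 = 0.130435.
d = −0.5·ln(0.826087) − 0.25·ln(0.739130) = −0.5·(-0.191055) − 0.25·(-0.302281) = 0.1711.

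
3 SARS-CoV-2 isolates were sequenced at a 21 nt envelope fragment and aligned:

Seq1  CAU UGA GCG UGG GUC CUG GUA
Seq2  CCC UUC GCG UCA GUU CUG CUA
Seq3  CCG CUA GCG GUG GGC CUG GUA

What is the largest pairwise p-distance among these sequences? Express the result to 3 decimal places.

Pairwise Hamming distances:
  Seq1 vs Seq2: 8
  Seq1 vs Seq3: 7
  Seq2 vs Seq3: 9
The largest is 9 mismatches, between Seq2 and Seq3; p = 9/21 = 0.429.

0.429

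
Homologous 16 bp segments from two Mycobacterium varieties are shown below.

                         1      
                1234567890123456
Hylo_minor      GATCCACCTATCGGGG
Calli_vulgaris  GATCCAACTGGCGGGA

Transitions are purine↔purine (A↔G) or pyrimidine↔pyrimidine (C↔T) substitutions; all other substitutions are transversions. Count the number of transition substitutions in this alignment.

The sequences differ at positions 7 (C/A, transversion), 10 (A/G, transition), 11 (T/G, transversion), 16 (G/A, transition).
Of the 4 differences, 2 transitions and 2 transversions, so the answer is 2.

2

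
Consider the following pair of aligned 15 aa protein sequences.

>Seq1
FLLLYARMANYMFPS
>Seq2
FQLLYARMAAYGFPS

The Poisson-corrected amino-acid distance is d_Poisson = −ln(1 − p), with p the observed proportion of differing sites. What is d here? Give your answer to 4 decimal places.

0.2231

Mismatches occur at site 2 (L→Q), site 10 (N→A), site 12 (M→G).
p = 3/15 = 0.200000.
d = −ln(1 − 0.200000) = −ln(0.800000) = 0.2231.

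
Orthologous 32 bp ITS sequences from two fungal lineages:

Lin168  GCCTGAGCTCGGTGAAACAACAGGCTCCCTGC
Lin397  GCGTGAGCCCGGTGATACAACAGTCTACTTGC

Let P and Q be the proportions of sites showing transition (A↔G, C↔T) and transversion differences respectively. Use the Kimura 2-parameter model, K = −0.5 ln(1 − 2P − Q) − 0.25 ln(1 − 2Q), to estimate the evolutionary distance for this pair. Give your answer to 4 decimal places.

0.2158

The sequences differ at positions 3 (C/G, transversion), 9 (T/C, transition), 16 (A/T, transversion), 24 (G/T, transversion), 27 (C/A, transversion), 29 (C/T, transition).
Of the 6 differences, 2 transitions and 4 transversions over 32 sites: P = 2/32 = 0.062500, Q = 4/32 = 0.125000.
d = −0.5·ln(0.750000) − 0.25·ln(0.750000) = −0.5·(-0.287682) − 0.25·(-0.287682) = 0.2158.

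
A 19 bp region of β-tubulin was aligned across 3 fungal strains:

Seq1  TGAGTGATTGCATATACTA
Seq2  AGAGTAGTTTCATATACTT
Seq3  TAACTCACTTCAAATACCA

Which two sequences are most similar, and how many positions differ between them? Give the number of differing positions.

5

Pairwise Hamming distances:
  Seq1 vs Seq2: 5
  Seq1 vs Seq3: 7
  Seq2 vs Seq3: 9
The smallest is 5, between Seq1 and Seq2.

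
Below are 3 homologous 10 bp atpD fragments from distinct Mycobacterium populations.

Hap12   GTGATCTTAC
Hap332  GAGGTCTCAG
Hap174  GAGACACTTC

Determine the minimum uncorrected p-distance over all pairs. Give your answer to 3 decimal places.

Pairwise Hamming distances:
  Hap12 vs Hap332: 4
  Hap12 vs Hap174: 5
  Hap332 vs Hap174: 7
The smallest is 4 mismatches, between Hap12 and Hap332; p = 4/10 = 0.400.

0.400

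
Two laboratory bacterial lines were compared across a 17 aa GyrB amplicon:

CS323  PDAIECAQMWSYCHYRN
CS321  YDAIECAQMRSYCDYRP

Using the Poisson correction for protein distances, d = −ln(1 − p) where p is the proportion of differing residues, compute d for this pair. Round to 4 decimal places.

The sequences differ at positions 1 (P/Y), 10 (W/R), 14 (H/D), 17 (N/P).
p = 4/17 = 0.235294.
d = −ln(1 − 0.235294) = −ln(0.764706) = 0.2683.

0.2683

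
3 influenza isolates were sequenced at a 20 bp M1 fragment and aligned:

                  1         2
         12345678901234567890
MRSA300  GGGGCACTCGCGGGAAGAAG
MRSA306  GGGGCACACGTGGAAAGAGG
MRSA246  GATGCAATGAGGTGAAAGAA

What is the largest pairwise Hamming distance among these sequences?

13

Pairwise Hamming distances:
  MRSA300 vs MRSA306: 4
  MRSA300 vs MRSA246: 10
  MRSA306 vs MRSA246: 13
The largest is 13, between MRSA306 and MRSA246.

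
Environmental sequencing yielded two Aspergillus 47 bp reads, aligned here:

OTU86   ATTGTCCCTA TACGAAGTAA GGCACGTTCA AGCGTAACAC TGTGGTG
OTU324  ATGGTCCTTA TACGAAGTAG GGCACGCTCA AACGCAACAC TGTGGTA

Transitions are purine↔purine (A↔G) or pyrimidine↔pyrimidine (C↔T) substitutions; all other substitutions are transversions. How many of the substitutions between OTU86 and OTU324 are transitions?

6

Differing sites — 3:T/G (Tv); 8:C/T (Ti); 20:A/G (Ti); 27:T/C (Ti); 32:G/A (Ti); 35:T/C (Ti); 47:G/A (Ti).
Of the 7 differences, 6 transitions and 1 transversion, so the answer is 6.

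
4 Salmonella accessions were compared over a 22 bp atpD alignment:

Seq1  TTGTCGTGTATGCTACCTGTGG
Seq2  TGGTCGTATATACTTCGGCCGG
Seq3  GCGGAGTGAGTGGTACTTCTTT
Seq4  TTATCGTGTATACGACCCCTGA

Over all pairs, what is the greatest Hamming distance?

15

Pairwise Hamming distances:
  Seq1 vs Seq2: 8
  Seq1 vs Seq3: 11
  Seq1 vs Seq4: 6
  Seq2 vs Seq3: 15
  Seq2 vs Seq4: 9
  Seq3 vs Seq4: 14
The largest is 15, between Seq2 and Seq3.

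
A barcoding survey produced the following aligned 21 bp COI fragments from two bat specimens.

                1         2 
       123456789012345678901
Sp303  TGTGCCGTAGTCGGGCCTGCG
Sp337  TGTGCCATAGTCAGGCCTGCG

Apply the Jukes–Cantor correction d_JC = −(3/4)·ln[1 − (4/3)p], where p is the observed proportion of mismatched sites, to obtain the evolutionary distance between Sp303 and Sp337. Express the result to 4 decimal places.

Mismatches occur at site 7 (G/A), site 13 (G/A).
p = 2/21 = 0.095238.
d = −0.75 · ln(1 − (4/3)·0.095238) = −0.75 · ln(0.873016) = −0.75 · (-0.135801) = 0.1019.

0.1019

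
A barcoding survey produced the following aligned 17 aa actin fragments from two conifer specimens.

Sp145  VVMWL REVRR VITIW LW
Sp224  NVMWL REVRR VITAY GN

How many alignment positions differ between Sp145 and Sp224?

5

The sequences differ at positions 1 (V/N), 14 (I/A), 15 (W/Y), 16 (L/G), 17 (W/N).
That gives 5 mismatches out of 17 aligned sites, so the Hamming distance is 5.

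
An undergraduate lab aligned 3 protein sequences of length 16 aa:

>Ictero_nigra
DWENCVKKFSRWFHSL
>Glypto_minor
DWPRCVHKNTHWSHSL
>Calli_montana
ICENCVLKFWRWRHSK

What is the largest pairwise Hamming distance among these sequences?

10

Pairwise Hamming distances:
  Ictero_nigra vs Glypto_minor: 7
  Ictero_nigra vs Calli_montana: 6
  Glypto_minor vs Calli_montana: 10
The largest is 10, between Glypto_minor and Calli_montana.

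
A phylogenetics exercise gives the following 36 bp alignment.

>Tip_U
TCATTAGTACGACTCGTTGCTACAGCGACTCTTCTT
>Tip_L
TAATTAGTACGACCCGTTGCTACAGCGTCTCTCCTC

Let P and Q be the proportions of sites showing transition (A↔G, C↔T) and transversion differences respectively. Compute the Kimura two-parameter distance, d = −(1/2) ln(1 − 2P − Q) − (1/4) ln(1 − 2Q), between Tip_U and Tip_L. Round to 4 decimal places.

0.1551

The sequences differ at positions 2 (C/A, transversion), 14 (T/C, transition), 28 (A/T, transversion), 33 (T/C, transition), 36 (T/C, transition).
Of the 5 differences, 3 transitions and 2 transversions over 36 sites: P = 3/36 = 0.083333, Q = 2/36 = 0.055556.
d = −0.5·ln(0.777778) − 0.25·ln(0.888888) = −0.5·(-0.251314) − 0.25·(-0.117784) = 0.1551.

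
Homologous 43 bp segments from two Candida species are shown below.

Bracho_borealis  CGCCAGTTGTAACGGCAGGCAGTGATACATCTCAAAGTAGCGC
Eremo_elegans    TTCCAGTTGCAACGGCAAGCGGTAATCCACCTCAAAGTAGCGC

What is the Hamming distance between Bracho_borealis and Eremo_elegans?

Mismatches occur at site 1 (C/T), site 2 (G/T), site 10 (T/C), site 18 (G/A), site 21 (A/G), site 24 (G/A), site 27 (A/C), site 30 (T/C).
That gives 8 mismatches out of 43 aligned sites, so the Hamming distance is 8.

8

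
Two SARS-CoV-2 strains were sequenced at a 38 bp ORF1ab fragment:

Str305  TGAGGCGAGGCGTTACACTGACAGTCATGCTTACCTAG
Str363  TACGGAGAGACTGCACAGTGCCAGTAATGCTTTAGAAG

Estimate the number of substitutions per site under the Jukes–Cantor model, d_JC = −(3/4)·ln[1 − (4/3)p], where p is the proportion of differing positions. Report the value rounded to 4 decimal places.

0.5068

The sequences differ at positions 2 (G/A), 3 (A/C), 6 (C/A), 10 (G/A), 12 (G/T), 13 (T/G), 14 (T/C), 18 (C/G), 21 (A/C), 26 (C/A), 33 (A/T), 34 (C/A), 35 (C/G), 36 (T/A).
p = 14/38 = 0.368421.
d = −0.75 · ln(1 − (4/3)·0.368421) = −0.75 · ln(0.508772) = −0.75 · (-0.675755) = 0.5068.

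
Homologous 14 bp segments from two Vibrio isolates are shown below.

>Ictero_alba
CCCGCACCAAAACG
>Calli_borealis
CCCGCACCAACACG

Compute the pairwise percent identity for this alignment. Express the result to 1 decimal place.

92.9%

Differing sites — 11:A/C.
13 of the 14 sites match, so the percent identity is 13/14 × 100 = 92.9%.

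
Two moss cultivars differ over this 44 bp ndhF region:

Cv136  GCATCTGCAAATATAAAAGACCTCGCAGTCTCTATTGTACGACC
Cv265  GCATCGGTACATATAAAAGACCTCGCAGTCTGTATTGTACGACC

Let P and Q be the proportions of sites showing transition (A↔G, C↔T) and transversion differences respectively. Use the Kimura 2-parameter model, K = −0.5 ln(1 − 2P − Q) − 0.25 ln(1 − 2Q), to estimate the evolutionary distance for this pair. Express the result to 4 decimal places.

0.0970

Mismatches occur at site 6 (T↔G, transversion), site 8 (C↔T, transition), site 10 (A↔C, transversion), site 32 (C↔G, transversion).
Of the 4 differences, 1 transition and 3 transversions over 44 sites: P = 1/44 = 0.022727, Q = 3/44 = 0.068182.
d = −0.5·ln(0.886364) − 0.25·ln(0.863636) = −0.5·(-0.120628) − 0.25·(-0.146604) = 0.0970.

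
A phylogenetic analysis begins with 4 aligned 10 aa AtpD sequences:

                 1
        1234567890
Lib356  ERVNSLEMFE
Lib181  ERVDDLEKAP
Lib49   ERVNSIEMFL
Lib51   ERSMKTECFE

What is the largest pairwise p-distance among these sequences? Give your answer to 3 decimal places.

0.700

Pairwise Hamming distances:
  Lib356 vs Lib181: 5
  Lib356 vs Lib49: 2
  Lib356 vs Lib51: 5
  Lib181 vs Lib49: 6
  Lib181 vs Lib51: 7
  Lib49 vs Lib51: 6
The largest is 7 mismatches, between Lib181 and Lib51; p = 7/10 = 0.700.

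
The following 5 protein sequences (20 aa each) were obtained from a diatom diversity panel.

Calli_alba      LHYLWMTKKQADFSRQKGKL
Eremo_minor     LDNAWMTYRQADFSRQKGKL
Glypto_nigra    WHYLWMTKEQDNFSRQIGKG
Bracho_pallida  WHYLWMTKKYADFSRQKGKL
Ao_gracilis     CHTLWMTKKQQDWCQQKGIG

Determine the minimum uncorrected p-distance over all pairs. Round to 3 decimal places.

0.100

Pairwise Hamming distances:
  Calli_alba vs Eremo_minor: 5
  Calli_alba vs Glypto_nigra: 6
  Calli_alba vs Bracho_pallida: 2
  Calli_alba vs Ao_gracilis: 8
  Eremo_minor vs Glypto_nigra: 10
  Eremo_minor vs Bracho_pallida: 7
  Eremo_minor vs Ao_gracilis: 12
  Glypto_nigra vs Bracho_pallida: 6
  Glypto_nigra vs Ao_gracilis: 10
  Bracho_pallida vs Ao_gracilis: 9
The smallest is 2 mismatches, between Calli_alba and Bracho_pallida; p = 2/20 = 0.100.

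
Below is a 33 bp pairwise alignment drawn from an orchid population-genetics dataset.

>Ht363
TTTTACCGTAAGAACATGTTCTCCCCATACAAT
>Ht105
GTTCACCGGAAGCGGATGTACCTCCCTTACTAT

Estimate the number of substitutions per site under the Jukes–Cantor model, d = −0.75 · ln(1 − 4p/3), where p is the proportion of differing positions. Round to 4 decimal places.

Mismatches occur at site 1 (T↔G), site 4 (T↔C), site 9 (T↔G), site 13 (A↔C), site 14 (A↔G), site 15 (C↔G), site 20 (T↔A), site 22 (T↔C), site 23 (C↔T), site 27 (A↔T), site 31 (A↔T).
p = 11/33 = 0.333333.
d = −0.75 · ln(1 − (4/3)·0.333333) = −0.75 · ln(0.555556) = −0.75 · (-0.587786) = 0.4408.

0.4408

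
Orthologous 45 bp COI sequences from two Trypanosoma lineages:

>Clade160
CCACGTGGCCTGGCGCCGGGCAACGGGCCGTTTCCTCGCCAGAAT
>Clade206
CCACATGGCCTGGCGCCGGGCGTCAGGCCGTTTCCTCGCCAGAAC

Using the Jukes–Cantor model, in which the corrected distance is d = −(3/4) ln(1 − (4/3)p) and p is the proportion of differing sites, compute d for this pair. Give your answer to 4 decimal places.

Mismatches occur at site 5 (G↔A), site 22 (A↔G), site 23 (A↔T), site 25 (G↔A), site 45 (T↔C).
p = 5/45 = 0.111111.
d = −0.75 · ln(1 − (4/3)·0.111111) = −0.75 · ln(0.851852) = −0.75 · (-0.160342) = 0.1203.

0.1203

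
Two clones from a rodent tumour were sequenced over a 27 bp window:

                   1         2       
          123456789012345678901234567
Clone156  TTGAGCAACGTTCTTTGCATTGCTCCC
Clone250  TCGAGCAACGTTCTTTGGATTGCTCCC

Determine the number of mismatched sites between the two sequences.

2

Differing sites — 2:T/C; 18:C/G.
That gives 2 mismatches out of 27 aligned sites, so the Hamming distance is 2.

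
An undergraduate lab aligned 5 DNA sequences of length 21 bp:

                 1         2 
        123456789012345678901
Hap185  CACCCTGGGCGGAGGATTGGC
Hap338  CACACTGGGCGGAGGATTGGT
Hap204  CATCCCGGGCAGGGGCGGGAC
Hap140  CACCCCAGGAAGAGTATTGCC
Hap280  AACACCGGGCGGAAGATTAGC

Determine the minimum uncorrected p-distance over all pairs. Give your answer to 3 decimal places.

Pairwise Hamming distances:
  Hap185 vs Hap338: 2
  Hap185 vs Hap204: 8
  Hap185 vs Hap140: 6
  Hap185 vs Hap280: 5
  Hap338 vs Hap204: 10
  Hap338 vs Hap140: 8
  Hap338 vs Hap280: 5
  Hap204 vs Hap140: 9
  Hap204 vs Hap280: 11
  Hap140 vs Hap280: 9
The smallest is 2 mismatches, between Hap185 and Hap338; p = 2/21 = 0.095.

0.095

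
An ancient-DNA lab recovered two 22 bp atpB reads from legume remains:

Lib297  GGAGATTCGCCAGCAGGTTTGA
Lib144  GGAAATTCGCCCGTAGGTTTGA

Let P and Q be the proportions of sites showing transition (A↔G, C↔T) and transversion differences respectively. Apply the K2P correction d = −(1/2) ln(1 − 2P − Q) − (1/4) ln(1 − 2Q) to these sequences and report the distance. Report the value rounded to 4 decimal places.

Mismatches occur at site 4 (G/A, transition), site 12 (A/C, transversion), site 14 (C/T, transition).
Of the 3 differences, 2 transitions and 1 transversion over 22 sites: P = 2/22 = 0.090909, Q = 1/22 = 0.045455.
d = −0.5·ln(0.772727) − 0.25·ln(0.909090) = −0.5·(-0.257829) − 0.25·(-0.095311) = 0.1527.

0.1527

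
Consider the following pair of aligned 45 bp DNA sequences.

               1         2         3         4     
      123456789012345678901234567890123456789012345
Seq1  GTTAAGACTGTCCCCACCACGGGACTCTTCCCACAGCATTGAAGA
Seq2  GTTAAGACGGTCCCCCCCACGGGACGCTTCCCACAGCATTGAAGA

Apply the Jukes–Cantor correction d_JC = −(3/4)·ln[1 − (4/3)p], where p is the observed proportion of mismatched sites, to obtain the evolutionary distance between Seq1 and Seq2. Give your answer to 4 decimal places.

0.0698

Mismatches occur at site 9 (T→G), site 16 (A→C), site 26 (T→G).
p = 3/45 = 0.066667.
d = −0.75 · ln(1 − (4/3)·0.066667) = −0.75 · ln(0.911111) = −0.75 · (-0.093091) = 0.0698.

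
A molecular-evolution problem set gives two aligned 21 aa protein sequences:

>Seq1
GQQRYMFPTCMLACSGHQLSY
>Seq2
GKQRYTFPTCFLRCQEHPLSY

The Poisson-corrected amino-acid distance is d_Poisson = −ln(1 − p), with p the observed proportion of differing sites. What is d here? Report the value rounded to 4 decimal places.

Mismatches occur at site 2 (Q/K), site 6 (M/T), site 11 (M/F), site 13 (A/R), site 15 (S/Q), site 16 (G/E), site 18 (Q/P).
p = 7/21 = 0.333333.
d = −ln(1 − 0.333333) = −ln(0.666667) = 0.4055.

0.4055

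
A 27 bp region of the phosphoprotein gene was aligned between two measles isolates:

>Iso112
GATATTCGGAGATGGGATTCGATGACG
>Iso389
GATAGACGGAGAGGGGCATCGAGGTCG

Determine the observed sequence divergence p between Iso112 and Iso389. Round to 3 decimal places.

Mismatches occur at site 5 (T↔G), site 6 (T↔A), site 13 (T↔G), site 17 (A↔C), site 18 (T↔A), site 23 (T↔G), site 25 (A↔T).
There are 7 differences over 27 sites, so p = 7/27 = 0.259.

0.259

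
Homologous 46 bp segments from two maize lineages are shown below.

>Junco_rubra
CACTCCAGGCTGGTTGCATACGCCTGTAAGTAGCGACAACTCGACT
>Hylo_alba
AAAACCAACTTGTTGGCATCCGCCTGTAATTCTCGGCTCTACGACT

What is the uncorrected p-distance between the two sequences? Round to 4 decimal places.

Differing sites — 1:C/A; 3:C/A; 4:T/A; 8:G/A; 9:G/C; 10:C/T; 13:G/T; 15:T/G; 20:A/C; 30:G/T; 32:A/C; 33:G/T; 36:A/G; 38:A/T; 39:A/C; 40:C/T; 41:T/A.
There are 17 differences over 46 sites, so p = 17/46 = 0.3696.

0.3696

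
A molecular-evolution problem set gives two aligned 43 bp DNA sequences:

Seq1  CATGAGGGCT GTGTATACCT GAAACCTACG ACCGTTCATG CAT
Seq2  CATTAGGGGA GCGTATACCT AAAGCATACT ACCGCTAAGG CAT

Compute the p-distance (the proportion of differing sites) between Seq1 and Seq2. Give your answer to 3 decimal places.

Mismatches occur at site 4 (G/T), site 9 (C/G), site 10 (T/A), site 12 (T/C), site 21 (G/A), site 24 (A/G), site 26 (C/A), site 30 (G/T), site 35 (T/C), site 37 (C/A), site 39 (T/G).
There are 11 differences over 43 sites, so p = 11/43 = 0.256.

0.256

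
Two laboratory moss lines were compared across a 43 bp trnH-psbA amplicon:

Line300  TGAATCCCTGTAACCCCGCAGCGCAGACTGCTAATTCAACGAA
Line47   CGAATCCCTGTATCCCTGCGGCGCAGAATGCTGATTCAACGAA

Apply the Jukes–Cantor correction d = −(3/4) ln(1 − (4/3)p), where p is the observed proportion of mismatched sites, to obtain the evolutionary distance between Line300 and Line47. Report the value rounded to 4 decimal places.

Mismatches occur at site 1 (T/C), site 13 (A/T), site 17 (C/T), site 20 (A/G), site 28 (C/A), site 33 (A/G).
p = 6/43 = 0.139535.
d = −0.75 · ln(1 − (4/3)·0.139535) = −0.75 · ln(0.813953) = −0.75 · (-0.205853) = 0.1544.

0.1544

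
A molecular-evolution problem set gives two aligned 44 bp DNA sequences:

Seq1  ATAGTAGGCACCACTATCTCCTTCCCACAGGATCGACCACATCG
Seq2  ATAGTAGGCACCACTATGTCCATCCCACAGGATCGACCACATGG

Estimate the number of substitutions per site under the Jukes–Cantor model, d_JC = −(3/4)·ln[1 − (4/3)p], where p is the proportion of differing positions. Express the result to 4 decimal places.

0.0715

Mismatches occur at site 18 (C↔G), site 22 (T↔A), site 43 (C↔G).
p = 3/44 = 0.068182.
d = −0.75 · ln(1 − (4/3)·0.068182) = −0.75 · ln(0.909091) = −0.75 · (-0.095310) = 0.0715.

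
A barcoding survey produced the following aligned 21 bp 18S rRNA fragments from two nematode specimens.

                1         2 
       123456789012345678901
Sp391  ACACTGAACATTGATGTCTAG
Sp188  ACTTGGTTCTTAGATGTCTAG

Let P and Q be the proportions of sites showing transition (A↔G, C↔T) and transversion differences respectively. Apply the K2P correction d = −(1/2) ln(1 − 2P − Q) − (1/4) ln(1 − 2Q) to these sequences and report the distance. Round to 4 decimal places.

The sequences differ at positions 3 (A/T, transversion), 4 (C/T, transition), 5 (T/G, transversion), 7 (A/T, transversion), 8 (A/T, transversion), 10 (A/T, transversion), 12 (T/A, transversion).
Of the 7 differences, 1 transition and 6 transversions over 21 sites: P = 1/21 = 0.047619, Q = 6/21 = 0.285714.
d = −0.5·ln(0.619048) − 0.25·ln(0.428572) = −0.5·(-0.479572) − 0.25·(-0.847297) = 0.4516.

0.4516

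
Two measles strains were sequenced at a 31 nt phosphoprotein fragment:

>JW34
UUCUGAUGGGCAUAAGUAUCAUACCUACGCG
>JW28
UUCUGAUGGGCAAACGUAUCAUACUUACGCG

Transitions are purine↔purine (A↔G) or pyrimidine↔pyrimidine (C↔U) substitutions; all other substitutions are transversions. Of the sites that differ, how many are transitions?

Differing sites — 13:U/A (Tv); 15:A/C (Tv); 25:C/U (Ti).
Of the 3 differences, 1 transition and 2 transversions, so the answer is 1.

1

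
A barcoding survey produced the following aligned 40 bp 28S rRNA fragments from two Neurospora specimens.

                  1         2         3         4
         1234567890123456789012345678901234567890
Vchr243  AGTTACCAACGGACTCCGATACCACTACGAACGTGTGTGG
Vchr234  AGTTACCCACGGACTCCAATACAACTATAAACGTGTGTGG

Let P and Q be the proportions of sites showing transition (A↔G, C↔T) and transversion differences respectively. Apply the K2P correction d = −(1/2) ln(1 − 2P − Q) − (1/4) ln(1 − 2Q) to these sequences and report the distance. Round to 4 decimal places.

Differing sites — 8:A/C (Tv); 18:G/A (Ti); 23:C/A (Tv); 28:C/T (Ti); 29:G/A (Ti).
Of the 5 differences, 3 transitions and 2 transversions over 40 sites: P = 3/40 = 0.075000, Q = 2/40 = 0.050000.
d = −0.5·ln(0.800000) − 0.25·ln(0.900000) = −0.5·(-0.223144) − 0.25·(-0.105361) = 0.1379.

0.1379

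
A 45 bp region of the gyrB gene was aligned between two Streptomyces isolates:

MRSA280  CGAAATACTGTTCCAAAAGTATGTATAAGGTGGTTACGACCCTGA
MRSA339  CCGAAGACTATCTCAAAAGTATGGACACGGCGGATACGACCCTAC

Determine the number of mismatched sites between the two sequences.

The sequences differ at positions 2 (G/C), 3 (A/G), 6 (T/G), 10 (G/A), 12 (T/C), 13 (C/T), 24 (T/G), 26 (T/C), 28 (A/C), 31 (T/C), 34 (T/A), 44 (G/A), 45 (A/C).
That gives 13 mismatches out of 45 aligned sites, so the Hamming distance is 13.

13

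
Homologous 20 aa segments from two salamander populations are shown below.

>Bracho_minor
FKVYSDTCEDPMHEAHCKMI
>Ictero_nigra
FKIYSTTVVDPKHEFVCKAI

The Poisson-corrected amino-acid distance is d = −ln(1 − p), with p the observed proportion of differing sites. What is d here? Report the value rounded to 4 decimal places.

0.5108

Differing sites — 3:V/I; 6:D/T; 8:C/V; 9:E/V; 12:M/K; 15:A/F; 16:H/V; 19:M/A.
p = 8/20 = 0.400000.
d = −ln(1 − 0.400000) = −ln(0.600000) = 0.5108.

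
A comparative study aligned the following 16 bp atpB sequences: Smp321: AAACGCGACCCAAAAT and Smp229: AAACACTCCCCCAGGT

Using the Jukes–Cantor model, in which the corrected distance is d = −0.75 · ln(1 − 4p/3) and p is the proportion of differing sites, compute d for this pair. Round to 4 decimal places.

0.5199

Mismatches occur at site 5 (G↔A), site 7 (G↔T), site 8 (A↔C), site 12 (A↔C), site 14 (A↔G), site 15 (A↔G).
p = 6/16 = 0.375000.
d = −0.75 · ln(1 − (4/3)·0.375000) = −0.75 · ln(0.500000) = −0.75 · (-0.693147) = 0.5199.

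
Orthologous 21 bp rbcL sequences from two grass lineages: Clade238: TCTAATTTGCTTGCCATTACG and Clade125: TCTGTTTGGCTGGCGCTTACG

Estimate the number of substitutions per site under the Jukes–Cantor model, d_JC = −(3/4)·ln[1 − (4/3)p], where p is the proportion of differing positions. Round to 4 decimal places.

0.3597

The sequences differ at positions 4 (A/G), 5 (A/T), 8 (T/G), 12 (T/G), 15 (C/G), 16 (A/C).
p = 6/21 = 0.285714.
d = −0.75 · ln(1 − (4/3)·0.285714) = −0.75 · ln(0.619048) = −0.75 · (-0.479572) = 0.3597.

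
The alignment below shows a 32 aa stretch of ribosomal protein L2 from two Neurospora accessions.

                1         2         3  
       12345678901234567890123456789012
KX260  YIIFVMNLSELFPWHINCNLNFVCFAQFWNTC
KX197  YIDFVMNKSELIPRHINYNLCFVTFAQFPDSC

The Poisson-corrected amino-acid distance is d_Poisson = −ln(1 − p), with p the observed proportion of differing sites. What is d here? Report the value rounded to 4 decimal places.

0.3747

The sequences differ at positions 3 (I/D), 8 (L/K), 12 (F/I), 14 (W/R), 18 (C/Y), 21 (N/C), 24 (C/T), 29 (W/P), 30 (N/D), 31 (T/S).
p = 10/32 = 0.312500.
d = −ln(1 − 0.312500) = −ln(0.687500) = 0.3747.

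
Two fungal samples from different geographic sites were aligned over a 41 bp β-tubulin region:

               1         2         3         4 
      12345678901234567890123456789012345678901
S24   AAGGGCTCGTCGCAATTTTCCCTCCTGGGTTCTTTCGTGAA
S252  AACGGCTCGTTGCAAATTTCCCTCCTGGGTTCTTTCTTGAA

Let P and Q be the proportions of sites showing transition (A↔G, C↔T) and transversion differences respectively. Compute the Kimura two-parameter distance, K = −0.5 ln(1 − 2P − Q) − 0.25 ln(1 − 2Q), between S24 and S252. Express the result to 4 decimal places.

0.1046

The sequences differ at positions 3 (G/C, transversion), 11 (C/T, transition), 16 (T/A, transversion), 37 (G/T, transversion).
Of the 4 differences, 1 transition and 3 transversions over 41 sites: P = 1/41 = 0.024390, Q = 3/41 = 0.073171.
d = −0.5·ln(0.878049) − 0.25·ln(0.853658) = −0.5·(-0.130053) − 0.25·(-0.158225) = 0.1046.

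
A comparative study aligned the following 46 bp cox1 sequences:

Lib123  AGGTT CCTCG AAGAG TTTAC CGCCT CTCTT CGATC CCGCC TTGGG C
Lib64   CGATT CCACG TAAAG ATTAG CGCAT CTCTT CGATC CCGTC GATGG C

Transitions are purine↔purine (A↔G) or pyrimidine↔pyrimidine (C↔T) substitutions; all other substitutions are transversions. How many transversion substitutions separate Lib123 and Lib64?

Differing sites — 1:A/C (Tv); 3:G/A (Ti); 8:T/A (Tv); 11:A/T (Tv); 13:G/A (Ti); 16:T/A (Tv); 20:C/G (Tv); 24:C/A (Tv); 39:C/T (Ti); 41:T/G (Tv); 42:T/A (Tv); 43:G/T (Tv).
Of the 12 differences, 3 transitions and 9 transversions, so the answer is 9.

9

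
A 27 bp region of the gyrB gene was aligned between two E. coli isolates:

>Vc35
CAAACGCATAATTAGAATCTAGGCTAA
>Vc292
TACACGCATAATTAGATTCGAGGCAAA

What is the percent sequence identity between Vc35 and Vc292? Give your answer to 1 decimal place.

Mismatches occur at site 1 (C/T), site 3 (A/C), site 17 (A/T), site 20 (T/G), site 25 (T/A).
22 of the 27 sites match, so the percent identity is 22/27 × 100 = 81.5%.

81.5%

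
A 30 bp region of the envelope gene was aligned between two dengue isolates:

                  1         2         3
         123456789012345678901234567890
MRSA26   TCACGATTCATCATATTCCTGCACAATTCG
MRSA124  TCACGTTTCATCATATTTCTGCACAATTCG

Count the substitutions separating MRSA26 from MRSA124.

2

Mismatches occur at site 6 (A→T), site 18 (C→T).
That gives 2 mismatches out of 30 aligned sites, so the Hamming distance is 2.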